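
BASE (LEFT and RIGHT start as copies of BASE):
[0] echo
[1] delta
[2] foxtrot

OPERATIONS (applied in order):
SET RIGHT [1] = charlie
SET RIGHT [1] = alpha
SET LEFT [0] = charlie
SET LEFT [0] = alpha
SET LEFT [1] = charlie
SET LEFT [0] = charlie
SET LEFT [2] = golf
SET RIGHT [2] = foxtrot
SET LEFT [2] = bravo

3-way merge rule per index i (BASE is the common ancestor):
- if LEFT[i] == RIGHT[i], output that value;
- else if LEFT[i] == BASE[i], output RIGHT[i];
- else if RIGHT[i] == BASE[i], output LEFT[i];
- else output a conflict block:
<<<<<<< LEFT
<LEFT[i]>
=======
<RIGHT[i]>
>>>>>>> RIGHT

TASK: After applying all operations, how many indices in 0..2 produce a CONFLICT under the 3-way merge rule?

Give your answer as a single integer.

Answer: 1

Derivation:
Final LEFT:  [charlie, charlie, bravo]
Final RIGHT: [echo, alpha, foxtrot]
i=0: L=charlie, R=echo=BASE -> take LEFT -> charlie
i=1: BASE=delta L=charlie R=alpha all differ -> CONFLICT
i=2: L=bravo, R=foxtrot=BASE -> take LEFT -> bravo
Conflict count: 1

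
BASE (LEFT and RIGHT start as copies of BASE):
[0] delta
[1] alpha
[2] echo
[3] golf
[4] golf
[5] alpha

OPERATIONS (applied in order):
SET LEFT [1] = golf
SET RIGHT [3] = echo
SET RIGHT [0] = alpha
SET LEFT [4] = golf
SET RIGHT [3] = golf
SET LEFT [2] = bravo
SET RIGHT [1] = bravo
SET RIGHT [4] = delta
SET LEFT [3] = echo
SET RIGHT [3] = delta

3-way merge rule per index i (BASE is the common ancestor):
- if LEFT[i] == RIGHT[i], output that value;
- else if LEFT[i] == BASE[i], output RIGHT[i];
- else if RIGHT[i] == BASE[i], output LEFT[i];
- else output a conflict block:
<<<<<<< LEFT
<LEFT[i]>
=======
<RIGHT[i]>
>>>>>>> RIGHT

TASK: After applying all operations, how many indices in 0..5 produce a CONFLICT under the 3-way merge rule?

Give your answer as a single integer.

Final LEFT:  [delta, golf, bravo, echo, golf, alpha]
Final RIGHT: [alpha, bravo, echo, delta, delta, alpha]
i=0: L=delta=BASE, R=alpha -> take RIGHT -> alpha
i=1: BASE=alpha L=golf R=bravo all differ -> CONFLICT
i=2: L=bravo, R=echo=BASE -> take LEFT -> bravo
i=3: BASE=golf L=echo R=delta all differ -> CONFLICT
i=4: L=golf=BASE, R=delta -> take RIGHT -> delta
i=5: L=alpha R=alpha -> agree -> alpha
Conflict count: 2

Answer: 2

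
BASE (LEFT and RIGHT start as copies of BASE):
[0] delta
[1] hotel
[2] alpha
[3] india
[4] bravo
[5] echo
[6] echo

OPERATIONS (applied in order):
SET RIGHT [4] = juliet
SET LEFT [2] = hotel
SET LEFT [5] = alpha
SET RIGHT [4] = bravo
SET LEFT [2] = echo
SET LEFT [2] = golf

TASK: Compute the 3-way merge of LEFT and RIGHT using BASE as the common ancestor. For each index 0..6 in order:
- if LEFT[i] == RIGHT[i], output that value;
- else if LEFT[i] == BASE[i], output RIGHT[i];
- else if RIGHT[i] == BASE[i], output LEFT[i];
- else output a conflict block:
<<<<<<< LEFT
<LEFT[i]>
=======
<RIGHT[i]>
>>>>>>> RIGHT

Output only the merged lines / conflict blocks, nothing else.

Final LEFT:  [delta, hotel, golf, india, bravo, alpha, echo]
Final RIGHT: [delta, hotel, alpha, india, bravo, echo, echo]
i=0: L=delta R=delta -> agree -> delta
i=1: L=hotel R=hotel -> agree -> hotel
i=2: L=golf, R=alpha=BASE -> take LEFT -> golf
i=3: L=india R=india -> agree -> india
i=4: L=bravo R=bravo -> agree -> bravo
i=5: L=alpha, R=echo=BASE -> take LEFT -> alpha
i=6: L=echo R=echo -> agree -> echo

Answer: delta
hotel
golf
india
bravo
alpha
echo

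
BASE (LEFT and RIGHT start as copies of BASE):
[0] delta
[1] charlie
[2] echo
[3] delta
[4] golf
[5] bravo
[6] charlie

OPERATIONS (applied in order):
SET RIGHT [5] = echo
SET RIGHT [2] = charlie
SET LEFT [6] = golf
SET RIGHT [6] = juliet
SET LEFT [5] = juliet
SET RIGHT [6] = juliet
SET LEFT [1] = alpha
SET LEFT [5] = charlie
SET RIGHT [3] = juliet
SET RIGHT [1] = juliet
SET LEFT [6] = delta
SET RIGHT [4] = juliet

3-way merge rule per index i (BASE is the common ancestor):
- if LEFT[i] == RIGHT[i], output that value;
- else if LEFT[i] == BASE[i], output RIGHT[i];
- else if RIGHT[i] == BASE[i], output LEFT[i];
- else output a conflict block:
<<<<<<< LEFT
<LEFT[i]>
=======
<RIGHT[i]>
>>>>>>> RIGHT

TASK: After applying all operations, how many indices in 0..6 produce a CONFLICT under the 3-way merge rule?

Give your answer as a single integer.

Final LEFT:  [delta, alpha, echo, delta, golf, charlie, delta]
Final RIGHT: [delta, juliet, charlie, juliet, juliet, echo, juliet]
i=0: L=delta R=delta -> agree -> delta
i=1: BASE=charlie L=alpha R=juliet all differ -> CONFLICT
i=2: L=echo=BASE, R=charlie -> take RIGHT -> charlie
i=3: L=delta=BASE, R=juliet -> take RIGHT -> juliet
i=4: L=golf=BASE, R=juliet -> take RIGHT -> juliet
i=5: BASE=bravo L=charlie R=echo all differ -> CONFLICT
i=6: BASE=charlie L=delta R=juliet all differ -> CONFLICT
Conflict count: 3

Answer: 3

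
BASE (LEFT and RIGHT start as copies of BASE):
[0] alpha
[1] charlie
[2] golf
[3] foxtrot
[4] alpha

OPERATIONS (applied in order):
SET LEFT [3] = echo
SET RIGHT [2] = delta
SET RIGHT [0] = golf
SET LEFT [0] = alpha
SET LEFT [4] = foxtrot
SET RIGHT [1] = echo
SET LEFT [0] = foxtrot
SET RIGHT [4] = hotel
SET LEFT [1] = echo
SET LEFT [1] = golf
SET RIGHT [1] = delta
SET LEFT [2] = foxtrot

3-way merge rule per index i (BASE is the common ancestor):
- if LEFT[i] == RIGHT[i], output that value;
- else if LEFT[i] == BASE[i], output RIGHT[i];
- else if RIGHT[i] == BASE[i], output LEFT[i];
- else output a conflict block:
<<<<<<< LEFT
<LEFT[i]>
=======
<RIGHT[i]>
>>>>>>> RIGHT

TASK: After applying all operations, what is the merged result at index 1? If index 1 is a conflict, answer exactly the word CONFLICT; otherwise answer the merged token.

Final LEFT:  [foxtrot, golf, foxtrot, echo, foxtrot]
Final RIGHT: [golf, delta, delta, foxtrot, hotel]
i=0: BASE=alpha L=foxtrot R=golf all differ -> CONFLICT
i=1: BASE=charlie L=golf R=delta all differ -> CONFLICT
i=2: BASE=golf L=foxtrot R=delta all differ -> CONFLICT
i=3: L=echo, R=foxtrot=BASE -> take LEFT -> echo
i=4: BASE=alpha L=foxtrot R=hotel all differ -> CONFLICT
Index 1 -> CONFLICT

Answer: CONFLICT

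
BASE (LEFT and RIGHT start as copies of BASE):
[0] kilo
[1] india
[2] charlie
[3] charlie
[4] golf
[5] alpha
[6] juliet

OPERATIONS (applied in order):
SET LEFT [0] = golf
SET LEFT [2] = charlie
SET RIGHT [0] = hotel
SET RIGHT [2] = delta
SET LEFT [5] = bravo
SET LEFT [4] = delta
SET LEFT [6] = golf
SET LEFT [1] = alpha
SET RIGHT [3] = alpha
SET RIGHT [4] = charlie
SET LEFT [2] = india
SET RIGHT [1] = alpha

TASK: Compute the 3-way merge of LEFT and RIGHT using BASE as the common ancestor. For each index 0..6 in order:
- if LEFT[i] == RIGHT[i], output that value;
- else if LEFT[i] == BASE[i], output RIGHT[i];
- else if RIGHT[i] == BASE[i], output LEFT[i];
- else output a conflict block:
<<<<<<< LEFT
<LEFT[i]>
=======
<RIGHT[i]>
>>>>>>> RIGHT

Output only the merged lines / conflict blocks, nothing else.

Answer: <<<<<<< LEFT
golf
=======
hotel
>>>>>>> RIGHT
alpha
<<<<<<< LEFT
india
=======
delta
>>>>>>> RIGHT
alpha
<<<<<<< LEFT
delta
=======
charlie
>>>>>>> RIGHT
bravo
golf

Derivation:
Final LEFT:  [golf, alpha, india, charlie, delta, bravo, golf]
Final RIGHT: [hotel, alpha, delta, alpha, charlie, alpha, juliet]
i=0: BASE=kilo L=golf R=hotel all differ -> CONFLICT
i=1: L=alpha R=alpha -> agree -> alpha
i=2: BASE=charlie L=india R=delta all differ -> CONFLICT
i=3: L=charlie=BASE, R=alpha -> take RIGHT -> alpha
i=4: BASE=golf L=delta R=charlie all differ -> CONFLICT
i=5: L=bravo, R=alpha=BASE -> take LEFT -> bravo
i=6: L=golf, R=juliet=BASE -> take LEFT -> golf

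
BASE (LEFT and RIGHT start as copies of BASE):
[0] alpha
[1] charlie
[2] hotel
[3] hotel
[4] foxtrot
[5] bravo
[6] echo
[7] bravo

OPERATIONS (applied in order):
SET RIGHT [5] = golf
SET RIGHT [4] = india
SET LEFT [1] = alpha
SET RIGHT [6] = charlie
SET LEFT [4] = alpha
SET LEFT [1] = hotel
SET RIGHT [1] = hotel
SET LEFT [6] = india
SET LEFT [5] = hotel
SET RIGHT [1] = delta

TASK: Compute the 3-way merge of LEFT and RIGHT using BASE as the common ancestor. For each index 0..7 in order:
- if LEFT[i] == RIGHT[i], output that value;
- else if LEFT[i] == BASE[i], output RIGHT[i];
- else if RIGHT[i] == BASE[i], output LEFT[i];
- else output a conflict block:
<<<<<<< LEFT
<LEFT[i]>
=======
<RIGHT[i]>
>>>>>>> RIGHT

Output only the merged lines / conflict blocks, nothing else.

Answer: alpha
<<<<<<< LEFT
hotel
=======
delta
>>>>>>> RIGHT
hotel
hotel
<<<<<<< LEFT
alpha
=======
india
>>>>>>> RIGHT
<<<<<<< LEFT
hotel
=======
golf
>>>>>>> RIGHT
<<<<<<< LEFT
india
=======
charlie
>>>>>>> RIGHT
bravo

Derivation:
Final LEFT:  [alpha, hotel, hotel, hotel, alpha, hotel, india, bravo]
Final RIGHT: [alpha, delta, hotel, hotel, india, golf, charlie, bravo]
i=0: L=alpha R=alpha -> agree -> alpha
i=1: BASE=charlie L=hotel R=delta all differ -> CONFLICT
i=2: L=hotel R=hotel -> agree -> hotel
i=3: L=hotel R=hotel -> agree -> hotel
i=4: BASE=foxtrot L=alpha R=india all differ -> CONFLICT
i=5: BASE=bravo L=hotel R=golf all differ -> CONFLICT
i=6: BASE=echo L=india R=charlie all differ -> CONFLICT
i=7: L=bravo R=bravo -> agree -> bravo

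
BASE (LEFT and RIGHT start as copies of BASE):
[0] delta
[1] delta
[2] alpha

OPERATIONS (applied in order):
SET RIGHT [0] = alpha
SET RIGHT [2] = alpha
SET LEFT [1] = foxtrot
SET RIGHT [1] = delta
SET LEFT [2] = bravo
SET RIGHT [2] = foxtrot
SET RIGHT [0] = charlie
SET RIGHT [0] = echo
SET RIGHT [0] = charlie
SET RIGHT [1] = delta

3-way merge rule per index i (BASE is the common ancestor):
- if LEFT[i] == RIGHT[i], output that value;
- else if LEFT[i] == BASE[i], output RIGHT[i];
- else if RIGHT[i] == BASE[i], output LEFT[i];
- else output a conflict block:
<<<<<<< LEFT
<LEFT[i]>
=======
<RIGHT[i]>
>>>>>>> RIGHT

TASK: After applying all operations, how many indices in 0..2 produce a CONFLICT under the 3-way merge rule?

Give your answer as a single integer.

Answer: 1

Derivation:
Final LEFT:  [delta, foxtrot, bravo]
Final RIGHT: [charlie, delta, foxtrot]
i=0: L=delta=BASE, R=charlie -> take RIGHT -> charlie
i=1: L=foxtrot, R=delta=BASE -> take LEFT -> foxtrot
i=2: BASE=alpha L=bravo R=foxtrot all differ -> CONFLICT
Conflict count: 1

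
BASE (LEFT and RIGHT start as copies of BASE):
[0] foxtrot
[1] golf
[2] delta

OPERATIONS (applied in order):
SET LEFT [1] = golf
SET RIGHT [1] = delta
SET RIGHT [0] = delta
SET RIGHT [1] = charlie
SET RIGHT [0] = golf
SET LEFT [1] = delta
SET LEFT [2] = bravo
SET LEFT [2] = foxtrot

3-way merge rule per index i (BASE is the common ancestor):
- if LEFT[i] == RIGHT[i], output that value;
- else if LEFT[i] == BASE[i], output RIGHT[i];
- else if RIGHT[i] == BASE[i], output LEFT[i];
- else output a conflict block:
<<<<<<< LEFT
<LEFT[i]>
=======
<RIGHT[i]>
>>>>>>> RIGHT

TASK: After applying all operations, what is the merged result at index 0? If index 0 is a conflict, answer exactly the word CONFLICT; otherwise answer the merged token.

Answer: golf

Derivation:
Final LEFT:  [foxtrot, delta, foxtrot]
Final RIGHT: [golf, charlie, delta]
i=0: L=foxtrot=BASE, R=golf -> take RIGHT -> golf
i=1: BASE=golf L=delta R=charlie all differ -> CONFLICT
i=2: L=foxtrot, R=delta=BASE -> take LEFT -> foxtrot
Index 0 -> golf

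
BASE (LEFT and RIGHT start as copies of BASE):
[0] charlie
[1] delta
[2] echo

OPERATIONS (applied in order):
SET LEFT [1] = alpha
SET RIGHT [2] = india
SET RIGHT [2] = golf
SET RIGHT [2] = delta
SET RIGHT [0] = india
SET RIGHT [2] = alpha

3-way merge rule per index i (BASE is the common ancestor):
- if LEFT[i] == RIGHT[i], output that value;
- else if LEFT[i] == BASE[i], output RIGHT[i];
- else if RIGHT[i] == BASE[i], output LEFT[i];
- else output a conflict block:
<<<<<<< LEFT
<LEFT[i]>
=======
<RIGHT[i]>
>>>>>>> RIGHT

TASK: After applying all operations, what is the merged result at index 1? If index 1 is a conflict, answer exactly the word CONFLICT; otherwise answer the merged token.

Final LEFT:  [charlie, alpha, echo]
Final RIGHT: [india, delta, alpha]
i=0: L=charlie=BASE, R=india -> take RIGHT -> india
i=1: L=alpha, R=delta=BASE -> take LEFT -> alpha
i=2: L=echo=BASE, R=alpha -> take RIGHT -> alpha
Index 1 -> alpha

Answer: alpha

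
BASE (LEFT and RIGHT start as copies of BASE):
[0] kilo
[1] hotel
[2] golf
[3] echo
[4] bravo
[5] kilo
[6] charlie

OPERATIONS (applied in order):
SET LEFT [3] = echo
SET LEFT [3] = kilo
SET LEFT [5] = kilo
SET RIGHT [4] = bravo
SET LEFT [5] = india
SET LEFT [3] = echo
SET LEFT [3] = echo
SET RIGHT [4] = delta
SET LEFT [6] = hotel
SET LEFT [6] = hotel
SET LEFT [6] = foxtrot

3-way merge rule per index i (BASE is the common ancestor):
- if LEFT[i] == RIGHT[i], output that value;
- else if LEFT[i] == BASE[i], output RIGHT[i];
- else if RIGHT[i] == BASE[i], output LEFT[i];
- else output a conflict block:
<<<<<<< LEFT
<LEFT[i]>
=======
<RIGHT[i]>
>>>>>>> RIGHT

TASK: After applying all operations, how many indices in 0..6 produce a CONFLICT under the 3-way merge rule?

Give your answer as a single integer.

Final LEFT:  [kilo, hotel, golf, echo, bravo, india, foxtrot]
Final RIGHT: [kilo, hotel, golf, echo, delta, kilo, charlie]
i=0: L=kilo R=kilo -> agree -> kilo
i=1: L=hotel R=hotel -> agree -> hotel
i=2: L=golf R=golf -> agree -> golf
i=3: L=echo R=echo -> agree -> echo
i=4: L=bravo=BASE, R=delta -> take RIGHT -> delta
i=5: L=india, R=kilo=BASE -> take LEFT -> india
i=6: L=foxtrot, R=charlie=BASE -> take LEFT -> foxtrot
Conflict count: 0

Answer: 0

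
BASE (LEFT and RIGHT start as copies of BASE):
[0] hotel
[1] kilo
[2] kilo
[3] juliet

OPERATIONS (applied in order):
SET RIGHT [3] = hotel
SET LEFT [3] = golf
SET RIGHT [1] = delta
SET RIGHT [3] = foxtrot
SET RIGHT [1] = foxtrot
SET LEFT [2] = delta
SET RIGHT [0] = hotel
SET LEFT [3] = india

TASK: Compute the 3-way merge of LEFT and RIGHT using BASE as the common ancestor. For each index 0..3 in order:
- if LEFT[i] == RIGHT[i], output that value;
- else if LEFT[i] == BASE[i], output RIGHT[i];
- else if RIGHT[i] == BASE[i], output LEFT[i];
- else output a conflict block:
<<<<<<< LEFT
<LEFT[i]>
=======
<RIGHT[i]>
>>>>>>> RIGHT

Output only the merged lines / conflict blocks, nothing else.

Final LEFT:  [hotel, kilo, delta, india]
Final RIGHT: [hotel, foxtrot, kilo, foxtrot]
i=0: L=hotel R=hotel -> agree -> hotel
i=1: L=kilo=BASE, R=foxtrot -> take RIGHT -> foxtrot
i=2: L=delta, R=kilo=BASE -> take LEFT -> delta
i=3: BASE=juliet L=india R=foxtrot all differ -> CONFLICT

Answer: hotel
foxtrot
delta
<<<<<<< LEFT
india
=======
foxtrot
>>>>>>> RIGHT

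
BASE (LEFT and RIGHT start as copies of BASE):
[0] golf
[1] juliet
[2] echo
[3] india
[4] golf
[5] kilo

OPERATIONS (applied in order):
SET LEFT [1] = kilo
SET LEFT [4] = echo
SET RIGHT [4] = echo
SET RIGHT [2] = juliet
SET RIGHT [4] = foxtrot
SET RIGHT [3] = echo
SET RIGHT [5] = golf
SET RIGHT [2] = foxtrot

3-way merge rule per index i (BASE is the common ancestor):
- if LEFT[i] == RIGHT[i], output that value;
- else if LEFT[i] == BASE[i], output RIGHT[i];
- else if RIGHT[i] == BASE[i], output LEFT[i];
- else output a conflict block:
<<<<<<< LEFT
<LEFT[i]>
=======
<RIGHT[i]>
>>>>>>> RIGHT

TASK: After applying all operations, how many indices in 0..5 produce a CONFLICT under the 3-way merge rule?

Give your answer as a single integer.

Final LEFT:  [golf, kilo, echo, india, echo, kilo]
Final RIGHT: [golf, juliet, foxtrot, echo, foxtrot, golf]
i=0: L=golf R=golf -> agree -> golf
i=1: L=kilo, R=juliet=BASE -> take LEFT -> kilo
i=2: L=echo=BASE, R=foxtrot -> take RIGHT -> foxtrot
i=3: L=india=BASE, R=echo -> take RIGHT -> echo
i=4: BASE=golf L=echo R=foxtrot all differ -> CONFLICT
i=5: L=kilo=BASE, R=golf -> take RIGHT -> golf
Conflict count: 1

Answer: 1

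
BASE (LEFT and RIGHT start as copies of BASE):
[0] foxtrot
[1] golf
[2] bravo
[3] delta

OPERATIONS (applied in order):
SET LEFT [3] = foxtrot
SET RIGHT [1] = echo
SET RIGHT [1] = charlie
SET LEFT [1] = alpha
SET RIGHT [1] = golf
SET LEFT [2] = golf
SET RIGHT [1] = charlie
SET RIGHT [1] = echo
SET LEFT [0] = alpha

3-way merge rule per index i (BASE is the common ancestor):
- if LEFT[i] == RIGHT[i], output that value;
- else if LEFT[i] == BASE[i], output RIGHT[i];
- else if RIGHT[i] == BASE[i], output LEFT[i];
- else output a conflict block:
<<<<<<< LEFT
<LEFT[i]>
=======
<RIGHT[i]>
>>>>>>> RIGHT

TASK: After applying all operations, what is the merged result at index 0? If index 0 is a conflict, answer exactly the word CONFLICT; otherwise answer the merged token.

Final LEFT:  [alpha, alpha, golf, foxtrot]
Final RIGHT: [foxtrot, echo, bravo, delta]
i=0: L=alpha, R=foxtrot=BASE -> take LEFT -> alpha
i=1: BASE=golf L=alpha R=echo all differ -> CONFLICT
i=2: L=golf, R=bravo=BASE -> take LEFT -> golf
i=3: L=foxtrot, R=delta=BASE -> take LEFT -> foxtrot
Index 0 -> alpha

Answer: alpha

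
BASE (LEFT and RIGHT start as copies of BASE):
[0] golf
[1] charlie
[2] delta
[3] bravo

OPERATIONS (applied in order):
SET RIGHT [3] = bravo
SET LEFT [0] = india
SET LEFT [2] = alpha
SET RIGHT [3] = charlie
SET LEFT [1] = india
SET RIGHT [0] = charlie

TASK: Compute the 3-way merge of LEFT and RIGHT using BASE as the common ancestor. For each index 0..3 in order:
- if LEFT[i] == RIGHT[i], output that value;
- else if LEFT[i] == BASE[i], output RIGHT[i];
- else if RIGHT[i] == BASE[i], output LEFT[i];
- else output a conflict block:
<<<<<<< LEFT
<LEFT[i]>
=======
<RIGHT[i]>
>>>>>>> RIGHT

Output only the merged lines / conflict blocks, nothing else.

Answer: <<<<<<< LEFT
india
=======
charlie
>>>>>>> RIGHT
india
alpha
charlie

Derivation:
Final LEFT:  [india, india, alpha, bravo]
Final RIGHT: [charlie, charlie, delta, charlie]
i=0: BASE=golf L=india R=charlie all differ -> CONFLICT
i=1: L=india, R=charlie=BASE -> take LEFT -> india
i=2: L=alpha, R=delta=BASE -> take LEFT -> alpha
i=3: L=bravo=BASE, R=charlie -> take RIGHT -> charlie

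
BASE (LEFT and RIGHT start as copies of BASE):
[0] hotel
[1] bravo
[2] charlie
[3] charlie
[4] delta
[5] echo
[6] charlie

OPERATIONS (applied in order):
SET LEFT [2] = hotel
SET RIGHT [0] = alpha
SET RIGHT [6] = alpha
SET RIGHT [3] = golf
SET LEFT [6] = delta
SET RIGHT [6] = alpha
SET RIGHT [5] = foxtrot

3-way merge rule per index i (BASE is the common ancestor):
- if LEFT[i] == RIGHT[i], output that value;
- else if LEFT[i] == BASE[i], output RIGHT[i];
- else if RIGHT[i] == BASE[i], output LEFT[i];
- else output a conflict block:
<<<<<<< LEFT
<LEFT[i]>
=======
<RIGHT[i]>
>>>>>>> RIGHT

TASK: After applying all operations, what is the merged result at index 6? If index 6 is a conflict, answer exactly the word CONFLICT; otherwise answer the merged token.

Final LEFT:  [hotel, bravo, hotel, charlie, delta, echo, delta]
Final RIGHT: [alpha, bravo, charlie, golf, delta, foxtrot, alpha]
i=0: L=hotel=BASE, R=alpha -> take RIGHT -> alpha
i=1: L=bravo R=bravo -> agree -> bravo
i=2: L=hotel, R=charlie=BASE -> take LEFT -> hotel
i=3: L=charlie=BASE, R=golf -> take RIGHT -> golf
i=4: L=delta R=delta -> agree -> delta
i=5: L=echo=BASE, R=foxtrot -> take RIGHT -> foxtrot
i=6: BASE=charlie L=delta R=alpha all differ -> CONFLICT
Index 6 -> CONFLICT

Answer: CONFLICT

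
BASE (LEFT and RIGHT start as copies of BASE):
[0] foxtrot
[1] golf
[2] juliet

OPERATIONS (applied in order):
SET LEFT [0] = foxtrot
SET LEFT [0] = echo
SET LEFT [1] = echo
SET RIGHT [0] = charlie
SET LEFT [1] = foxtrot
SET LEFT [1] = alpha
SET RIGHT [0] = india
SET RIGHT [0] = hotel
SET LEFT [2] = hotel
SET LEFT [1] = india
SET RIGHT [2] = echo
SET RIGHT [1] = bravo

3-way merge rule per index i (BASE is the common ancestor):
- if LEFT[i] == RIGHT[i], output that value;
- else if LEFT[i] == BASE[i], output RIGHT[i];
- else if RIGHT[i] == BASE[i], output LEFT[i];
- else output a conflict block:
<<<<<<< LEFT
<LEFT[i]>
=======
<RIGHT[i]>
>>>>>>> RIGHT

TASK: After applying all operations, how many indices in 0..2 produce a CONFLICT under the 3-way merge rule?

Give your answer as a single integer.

Answer: 3

Derivation:
Final LEFT:  [echo, india, hotel]
Final RIGHT: [hotel, bravo, echo]
i=0: BASE=foxtrot L=echo R=hotel all differ -> CONFLICT
i=1: BASE=golf L=india R=bravo all differ -> CONFLICT
i=2: BASE=juliet L=hotel R=echo all differ -> CONFLICT
Conflict count: 3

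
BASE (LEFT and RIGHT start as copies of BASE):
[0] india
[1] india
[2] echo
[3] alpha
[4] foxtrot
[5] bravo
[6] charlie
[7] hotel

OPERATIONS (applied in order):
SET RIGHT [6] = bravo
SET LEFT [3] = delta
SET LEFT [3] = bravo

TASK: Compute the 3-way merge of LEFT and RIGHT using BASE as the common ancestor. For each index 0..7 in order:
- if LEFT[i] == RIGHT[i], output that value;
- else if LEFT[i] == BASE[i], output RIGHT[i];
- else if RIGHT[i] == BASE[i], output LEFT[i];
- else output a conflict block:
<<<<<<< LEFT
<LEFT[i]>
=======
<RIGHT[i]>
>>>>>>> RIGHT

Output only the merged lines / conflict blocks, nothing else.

Answer: india
india
echo
bravo
foxtrot
bravo
bravo
hotel

Derivation:
Final LEFT:  [india, india, echo, bravo, foxtrot, bravo, charlie, hotel]
Final RIGHT: [india, india, echo, alpha, foxtrot, bravo, bravo, hotel]
i=0: L=india R=india -> agree -> india
i=1: L=india R=india -> agree -> india
i=2: L=echo R=echo -> agree -> echo
i=3: L=bravo, R=alpha=BASE -> take LEFT -> bravo
i=4: L=foxtrot R=foxtrot -> agree -> foxtrot
i=5: L=bravo R=bravo -> agree -> bravo
i=6: L=charlie=BASE, R=bravo -> take RIGHT -> bravo
i=7: L=hotel R=hotel -> agree -> hotel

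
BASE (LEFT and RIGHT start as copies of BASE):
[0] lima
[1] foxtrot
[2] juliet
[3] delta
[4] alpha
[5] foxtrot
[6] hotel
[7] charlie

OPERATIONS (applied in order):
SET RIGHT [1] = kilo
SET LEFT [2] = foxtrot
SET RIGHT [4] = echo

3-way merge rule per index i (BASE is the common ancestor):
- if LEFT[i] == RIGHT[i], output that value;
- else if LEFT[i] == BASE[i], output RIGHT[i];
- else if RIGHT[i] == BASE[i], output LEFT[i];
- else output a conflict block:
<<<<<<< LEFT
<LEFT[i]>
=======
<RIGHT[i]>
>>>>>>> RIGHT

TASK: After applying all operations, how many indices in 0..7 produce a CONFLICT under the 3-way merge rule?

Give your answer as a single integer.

Final LEFT:  [lima, foxtrot, foxtrot, delta, alpha, foxtrot, hotel, charlie]
Final RIGHT: [lima, kilo, juliet, delta, echo, foxtrot, hotel, charlie]
i=0: L=lima R=lima -> agree -> lima
i=1: L=foxtrot=BASE, R=kilo -> take RIGHT -> kilo
i=2: L=foxtrot, R=juliet=BASE -> take LEFT -> foxtrot
i=3: L=delta R=delta -> agree -> delta
i=4: L=alpha=BASE, R=echo -> take RIGHT -> echo
i=5: L=foxtrot R=foxtrot -> agree -> foxtrot
i=6: L=hotel R=hotel -> agree -> hotel
i=7: L=charlie R=charlie -> agree -> charlie
Conflict count: 0

Answer: 0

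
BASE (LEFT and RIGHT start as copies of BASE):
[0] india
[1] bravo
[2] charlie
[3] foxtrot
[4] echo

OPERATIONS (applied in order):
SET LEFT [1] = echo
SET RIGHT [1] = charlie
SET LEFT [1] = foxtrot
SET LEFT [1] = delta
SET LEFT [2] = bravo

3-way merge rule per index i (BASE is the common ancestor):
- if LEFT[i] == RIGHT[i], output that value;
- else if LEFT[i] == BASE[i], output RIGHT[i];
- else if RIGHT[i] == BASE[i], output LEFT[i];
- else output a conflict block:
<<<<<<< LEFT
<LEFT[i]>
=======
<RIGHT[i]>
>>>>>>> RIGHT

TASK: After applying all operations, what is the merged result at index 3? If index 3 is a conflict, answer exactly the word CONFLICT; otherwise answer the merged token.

Final LEFT:  [india, delta, bravo, foxtrot, echo]
Final RIGHT: [india, charlie, charlie, foxtrot, echo]
i=0: L=india R=india -> agree -> india
i=1: BASE=bravo L=delta R=charlie all differ -> CONFLICT
i=2: L=bravo, R=charlie=BASE -> take LEFT -> bravo
i=3: L=foxtrot R=foxtrot -> agree -> foxtrot
i=4: L=echo R=echo -> agree -> echo
Index 3 -> foxtrot

Answer: foxtrot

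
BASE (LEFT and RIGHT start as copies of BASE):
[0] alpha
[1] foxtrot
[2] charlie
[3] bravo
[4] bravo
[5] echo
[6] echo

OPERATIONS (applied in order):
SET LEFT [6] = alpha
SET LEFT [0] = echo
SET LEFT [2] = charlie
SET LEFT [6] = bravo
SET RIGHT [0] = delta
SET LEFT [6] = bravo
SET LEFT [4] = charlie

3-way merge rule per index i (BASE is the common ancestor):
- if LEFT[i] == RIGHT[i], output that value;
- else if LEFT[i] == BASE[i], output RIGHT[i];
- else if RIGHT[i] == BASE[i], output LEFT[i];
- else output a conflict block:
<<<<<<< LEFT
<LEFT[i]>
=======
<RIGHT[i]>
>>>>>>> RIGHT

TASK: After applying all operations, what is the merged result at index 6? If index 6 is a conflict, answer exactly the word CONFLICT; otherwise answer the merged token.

Final LEFT:  [echo, foxtrot, charlie, bravo, charlie, echo, bravo]
Final RIGHT: [delta, foxtrot, charlie, bravo, bravo, echo, echo]
i=0: BASE=alpha L=echo R=delta all differ -> CONFLICT
i=1: L=foxtrot R=foxtrot -> agree -> foxtrot
i=2: L=charlie R=charlie -> agree -> charlie
i=3: L=bravo R=bravo -> agree -> bravo
i=4: L=charlie, R=bravo=BASE -> take LEFT -> charlie
i=5: L=echo R=echo -> agree -> echo
i=6: L=bravo, R=echo=BASE -> take LEFT -> bravo
Index 6 -> bravo

Answer: bravo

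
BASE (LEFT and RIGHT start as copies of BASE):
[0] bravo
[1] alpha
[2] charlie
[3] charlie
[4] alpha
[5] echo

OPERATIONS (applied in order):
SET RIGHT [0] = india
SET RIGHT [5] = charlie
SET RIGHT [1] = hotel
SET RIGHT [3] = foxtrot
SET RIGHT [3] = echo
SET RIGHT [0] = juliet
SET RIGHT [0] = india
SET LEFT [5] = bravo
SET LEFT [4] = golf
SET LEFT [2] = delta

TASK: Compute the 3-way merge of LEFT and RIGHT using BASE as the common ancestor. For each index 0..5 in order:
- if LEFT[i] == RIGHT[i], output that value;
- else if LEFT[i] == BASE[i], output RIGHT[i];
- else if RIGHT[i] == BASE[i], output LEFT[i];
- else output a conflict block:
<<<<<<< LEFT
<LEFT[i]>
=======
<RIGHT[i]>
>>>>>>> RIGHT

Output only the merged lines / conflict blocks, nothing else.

Final LEFT:  [bravo, alpha, delta, charlie, golf, bravo]
Final RIGHT: [india, hotel, charlie, echo, alpha, charlie]
i=0: L=bravo=BASE, R=india -> take RIGHT -> india
i=1: L=alpha=BASE, R=hotel -> take RIGHT -> hotel
i=2: L=delta, R=charlie=BASE -> take LEFT -> delta
i=3: L=charlie=BASE, R=echo -> take RIGHT -> echo
i=4: L=golf, R=alpha=BASE -> take LEFT -> golf
i=5: BASE=echo L=bravo R=charlie all differ -> CONFLICT

Answer: india
hotel
delta
echo
golf
<<<<<<< LEFT
bravo
=======
charlie
>>>>>>> RIGHT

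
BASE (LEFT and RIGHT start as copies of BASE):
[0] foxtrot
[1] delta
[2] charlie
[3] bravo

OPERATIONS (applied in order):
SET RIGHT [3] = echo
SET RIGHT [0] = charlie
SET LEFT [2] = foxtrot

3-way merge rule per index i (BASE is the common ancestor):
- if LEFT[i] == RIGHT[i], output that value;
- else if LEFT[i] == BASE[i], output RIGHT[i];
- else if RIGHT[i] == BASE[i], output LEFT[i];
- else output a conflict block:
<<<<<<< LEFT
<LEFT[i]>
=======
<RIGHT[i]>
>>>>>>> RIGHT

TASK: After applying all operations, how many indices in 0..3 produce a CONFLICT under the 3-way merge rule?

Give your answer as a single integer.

Answer: 0

Derivation:
Final LEFT:  [foxtrot, delta, foxtrot, bravo]
Final RIGHT: [charlie, delta, charlie, echo]
i=0: L=foxtrot=BASE, R=charlie -> take RIGHT -> charlie
i=1: L=delta R=delta -> agree -> delta
i=2: L=foxtrot, R=charlie=BASE -> take LEFT -> foxtrot
i=3: L=bravo=BASE, R=echo -> take RIGHT -> echo
Conflict count: 0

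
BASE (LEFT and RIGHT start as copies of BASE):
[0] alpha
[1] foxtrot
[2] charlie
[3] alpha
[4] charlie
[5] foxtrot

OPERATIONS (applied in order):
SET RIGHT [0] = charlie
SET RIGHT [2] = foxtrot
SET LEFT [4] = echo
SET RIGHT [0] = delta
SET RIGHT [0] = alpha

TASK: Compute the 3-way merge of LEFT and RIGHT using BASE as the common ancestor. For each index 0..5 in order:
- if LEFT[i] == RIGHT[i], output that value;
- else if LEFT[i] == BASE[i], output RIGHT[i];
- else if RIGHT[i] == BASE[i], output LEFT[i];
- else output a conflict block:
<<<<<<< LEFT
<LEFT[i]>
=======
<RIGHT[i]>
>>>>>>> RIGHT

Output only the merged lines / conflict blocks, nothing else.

Answer: alpha
foxtrot
foxtrot
alpha
echo
foxtrot

Derivation:
Final LEFT:  [alpha, foxtrot, charlie, alpha, echo, foxtrot]
Final RIGHT: [alpha, foxtrot, foxtrot, alpha, charlie, foxtrot]
i=0: L=alpha R=alpha -> agree -> alpha
i=1: L=foxtrot R=foxtrot -> agree -> foxtrot
i=2: L=charlie=BASE, R=foxtrot -> take RIGHT -> foxtrot
i=3: L=alpha R=alpha -> agree -> alpha
i=4: L=echo, R=charlie=BASE -> take LEFT -> echo
i=5: L=foxtrot R=foxtrot -> agree -> foxtrot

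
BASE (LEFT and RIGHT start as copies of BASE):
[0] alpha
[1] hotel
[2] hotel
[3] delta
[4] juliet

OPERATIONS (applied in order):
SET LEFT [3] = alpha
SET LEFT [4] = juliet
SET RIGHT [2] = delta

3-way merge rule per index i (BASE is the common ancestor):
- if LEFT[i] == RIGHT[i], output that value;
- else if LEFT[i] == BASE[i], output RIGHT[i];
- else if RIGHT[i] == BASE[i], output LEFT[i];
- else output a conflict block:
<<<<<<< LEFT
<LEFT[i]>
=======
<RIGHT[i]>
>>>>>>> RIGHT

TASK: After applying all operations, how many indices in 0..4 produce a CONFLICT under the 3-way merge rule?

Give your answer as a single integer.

Answer: 0

Derivation:
Final LEFT:  [alpha, hotel, hotel, alpha, juliet]
Final RIGHT: [alpha, hotel, delta, delta, juliet]
i=0: L=alpha R=alpha -> agree -> alpha
i=1: L=hotel R=hotel -> agree -> hotel
i=2: L=hotel=BASE, R=delta -> take RIGHT -> delta
i=3: L=alpha, R=delta=BASE -> take LEFT -> alpha
i=4: L=juliet R=juliet -> agree -> juliet
Conflict count: 0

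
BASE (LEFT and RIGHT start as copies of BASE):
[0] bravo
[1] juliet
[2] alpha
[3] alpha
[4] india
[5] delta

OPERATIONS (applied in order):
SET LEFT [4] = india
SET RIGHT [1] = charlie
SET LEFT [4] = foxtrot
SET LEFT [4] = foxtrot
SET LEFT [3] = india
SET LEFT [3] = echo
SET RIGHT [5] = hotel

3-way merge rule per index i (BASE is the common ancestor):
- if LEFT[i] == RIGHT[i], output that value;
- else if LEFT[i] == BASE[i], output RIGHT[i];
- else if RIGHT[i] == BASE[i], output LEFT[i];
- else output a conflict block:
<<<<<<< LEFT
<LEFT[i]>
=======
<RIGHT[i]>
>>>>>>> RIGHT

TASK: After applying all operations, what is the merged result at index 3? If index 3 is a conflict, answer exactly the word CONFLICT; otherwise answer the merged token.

Answer: echo

Derivation:
Final LEFT:  [bravo, juliet, alpha, echo, foxtrot, delta]
Final RIGHT: [bravo, charlie, alpha, alpha, india, hotel]
i=0: L=bravo R=bravo -> agree -> bravo
i=1: L=juliet=BASE, R=charlie -> take RIGHT -> charlie
i=2: L=alpha R=alpha -> agree -> alpha
i=3: L=echo, R=alpha=BASE -> take LEFT -> echo
i=4: L=foxtrot, R=india=BASE -> take LEFT -> foxtrot
i=5: L=delta=BASE, R=hotel -> take RIGHT -> hotel
Index 3 -> echo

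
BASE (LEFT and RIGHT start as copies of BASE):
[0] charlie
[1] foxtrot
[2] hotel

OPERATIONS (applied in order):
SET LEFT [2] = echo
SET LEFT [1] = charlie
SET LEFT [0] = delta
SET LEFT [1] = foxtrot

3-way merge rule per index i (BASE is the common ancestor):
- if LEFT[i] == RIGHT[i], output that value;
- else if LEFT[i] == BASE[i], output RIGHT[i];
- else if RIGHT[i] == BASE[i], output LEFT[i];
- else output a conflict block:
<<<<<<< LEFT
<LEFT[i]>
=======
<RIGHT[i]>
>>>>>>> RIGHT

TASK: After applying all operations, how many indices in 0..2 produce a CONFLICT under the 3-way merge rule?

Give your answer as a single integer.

Answer: 0

Derivation:
Final LEFT:  [delta, foxtrot, echo]
Final RIGHT: [charlie, foxtrot, hotel]
i=0: L=delta, R=charlie=BASE -> take LEFT -> delta
i=1: L=foxtrot R=foxtrot -> agree -> foxtrot
i=2: L=echo, R=hotel=BASE -> take LEFT -> echo
Conflict count: 0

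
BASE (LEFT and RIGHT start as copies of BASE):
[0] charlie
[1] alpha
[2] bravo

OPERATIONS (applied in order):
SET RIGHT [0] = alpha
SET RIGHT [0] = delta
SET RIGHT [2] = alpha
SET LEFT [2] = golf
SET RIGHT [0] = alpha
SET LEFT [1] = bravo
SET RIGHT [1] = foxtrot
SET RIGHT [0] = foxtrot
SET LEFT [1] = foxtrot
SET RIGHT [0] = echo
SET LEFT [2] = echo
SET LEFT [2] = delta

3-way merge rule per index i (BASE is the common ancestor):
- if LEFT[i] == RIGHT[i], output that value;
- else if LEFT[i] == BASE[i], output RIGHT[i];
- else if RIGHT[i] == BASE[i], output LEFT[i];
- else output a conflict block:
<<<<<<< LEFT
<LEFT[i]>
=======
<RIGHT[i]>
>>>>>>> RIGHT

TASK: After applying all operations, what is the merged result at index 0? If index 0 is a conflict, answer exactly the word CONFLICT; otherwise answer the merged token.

Final LEFT:  [charlie, foxtrot, delta]
Final RIGHT: [echo, foxtrot, alpha]
i=0: L=charlie=BASE, R=echo -> take RIGHT -> echo
i=1: L=foxtrot R=foxtrot -> agree -> foxtrot
i=2: BASE=bravo L=delta R=alpha all differ -> CONFLICT
Index 0 -> echo

Answer: echo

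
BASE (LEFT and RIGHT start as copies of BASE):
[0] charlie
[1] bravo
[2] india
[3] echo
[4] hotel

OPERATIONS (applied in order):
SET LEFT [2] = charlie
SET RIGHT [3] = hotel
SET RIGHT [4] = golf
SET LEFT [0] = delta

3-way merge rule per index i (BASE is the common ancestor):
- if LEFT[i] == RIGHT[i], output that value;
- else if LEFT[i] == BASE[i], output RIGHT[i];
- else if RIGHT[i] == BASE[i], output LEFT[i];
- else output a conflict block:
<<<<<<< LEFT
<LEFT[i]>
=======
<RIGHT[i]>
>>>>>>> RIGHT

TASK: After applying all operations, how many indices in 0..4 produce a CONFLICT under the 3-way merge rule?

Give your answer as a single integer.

Final LEFT:  [delta, bravo, charlie, echo, hotel]
Final RIGHT: [charlie, bravo, india, hotel, golf]
i=0: L=delta, R=charlie=BASE -> take LEFT -> delta
i=1: L=bravo R=bravo -> agree -> bravo
i=2: L=charlie, R=india=BASE -> take LEFT -> charlie
i=3: L=echo=BASE, R=hotel -> take RIGHT -> hotel
i=4: L=hotel=BASE, R=golf -> take RIGHT -> golf
Conflict count: 0

Answer: 0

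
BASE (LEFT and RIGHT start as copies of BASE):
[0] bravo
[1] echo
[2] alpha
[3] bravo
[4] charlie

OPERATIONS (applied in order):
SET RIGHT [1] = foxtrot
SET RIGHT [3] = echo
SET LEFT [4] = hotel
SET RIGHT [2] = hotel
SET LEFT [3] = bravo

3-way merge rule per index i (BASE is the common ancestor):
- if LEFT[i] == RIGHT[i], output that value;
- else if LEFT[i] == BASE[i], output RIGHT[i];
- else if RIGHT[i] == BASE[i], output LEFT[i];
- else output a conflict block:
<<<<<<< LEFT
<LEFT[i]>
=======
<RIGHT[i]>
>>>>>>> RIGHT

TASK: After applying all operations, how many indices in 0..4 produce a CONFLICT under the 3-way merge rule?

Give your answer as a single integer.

Answer: 0

Derivation:
Final LEFT:  [bravo, echo, alpha, bravo, hotel]
Final RIGHT: [bravo, foxtrot, hotel, echo, charlie]
i=0: L=bravo R=bravo -> agree -> bravo
i=1: L=echo=BASE, R=foxtrot -> take RIGHT -> foxtrot
i=2: L=alpha=BASE, R=hotel -> take RIGHT -> hotel
i=3: L=bravo=BASE, R=echo -> take RIGHT -> echo
i=4: L=hotel, R=charlie=BASE -> take LEFT -> hotel
Conflict count: 0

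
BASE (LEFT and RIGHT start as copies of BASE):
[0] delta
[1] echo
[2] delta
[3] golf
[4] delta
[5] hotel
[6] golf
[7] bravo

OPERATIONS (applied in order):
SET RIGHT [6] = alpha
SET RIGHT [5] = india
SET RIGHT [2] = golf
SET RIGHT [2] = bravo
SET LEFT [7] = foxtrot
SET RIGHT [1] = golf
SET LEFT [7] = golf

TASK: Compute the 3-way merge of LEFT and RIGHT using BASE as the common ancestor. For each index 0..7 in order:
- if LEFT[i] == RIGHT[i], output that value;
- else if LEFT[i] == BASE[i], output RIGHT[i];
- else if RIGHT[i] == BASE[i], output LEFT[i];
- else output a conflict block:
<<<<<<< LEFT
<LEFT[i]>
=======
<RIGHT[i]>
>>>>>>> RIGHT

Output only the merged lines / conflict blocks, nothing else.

Answer: delta
golf
bravo
golf
delta
india
alpha
golf

Derivation:
Final LEFT:  [delta, echo, delta, golf, delta, hotel, golf, golf]
Final RIGHT: [delta, golf, bravo, golf, delta, india, alpha, bravo]
i=0: L=delta R=delta -> agree -> delta
i=1: L=echo=BASE, R=golf -> take RIGHT -> golf
i=2: L=delta=BASE, R=bravo -> take RIGHT -> bravo
i=3: L=golf R=golf -> agree -> golf
i=4: L=delta R=delta -> agree -> delta
i=5: L=hotel=BASE, R=india -> take RIGHT -> india
i=6: L=golf=BASE, R=alpha -> take RIGHT -> alpha
i=7: L=golf, R=bravo=BASE -> take LEFT -> golf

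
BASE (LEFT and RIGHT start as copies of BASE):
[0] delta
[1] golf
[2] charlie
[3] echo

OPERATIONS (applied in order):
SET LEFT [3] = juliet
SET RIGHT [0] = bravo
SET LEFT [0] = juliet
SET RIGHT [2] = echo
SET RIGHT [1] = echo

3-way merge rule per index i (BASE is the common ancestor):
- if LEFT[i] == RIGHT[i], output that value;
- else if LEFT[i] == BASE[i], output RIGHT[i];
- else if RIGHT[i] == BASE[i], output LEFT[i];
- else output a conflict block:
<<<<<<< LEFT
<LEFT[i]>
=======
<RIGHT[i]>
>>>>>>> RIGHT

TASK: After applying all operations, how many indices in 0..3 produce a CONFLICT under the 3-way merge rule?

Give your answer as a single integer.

Final LEFT:  [juliet, golf, charlie, juliet]
Final RIGHT: [bravo, echo, echo, echo]
i=0: BASE=delta L=juliet R=bravo all differ -> CONFLICT
i=1: L=golf=BASE, R=echo -> take RIGHT -> echo
i=2: L=charlie=BASE, R=echo -> take RIGHT -> echo
i=3: L=juliet, R=echo=BASE -> take LEFT -> juliet
Conflict count: 1

Answer: 1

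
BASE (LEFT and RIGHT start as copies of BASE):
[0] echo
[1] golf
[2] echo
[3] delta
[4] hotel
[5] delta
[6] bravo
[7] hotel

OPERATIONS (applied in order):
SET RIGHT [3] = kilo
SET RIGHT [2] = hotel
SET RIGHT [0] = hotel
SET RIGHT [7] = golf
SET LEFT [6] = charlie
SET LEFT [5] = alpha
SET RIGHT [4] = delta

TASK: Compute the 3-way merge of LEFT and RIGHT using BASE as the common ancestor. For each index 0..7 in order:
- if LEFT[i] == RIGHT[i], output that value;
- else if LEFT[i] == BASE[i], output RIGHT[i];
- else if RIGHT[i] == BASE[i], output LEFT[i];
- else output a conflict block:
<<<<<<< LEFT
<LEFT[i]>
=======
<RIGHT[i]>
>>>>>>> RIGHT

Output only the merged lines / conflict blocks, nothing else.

Answer: hotel
golf
hotel
kilo
delta
alpha
charlie
golf

Derivation:
Final LEFT:  [echo, golf, echo, delta, hotel, alpha, charlie, hotel]
Final RIGHT: [hotel, golf, hotel, kilo, delta, delta, bravo, golf]
i=0: L=echo=BASE, R=hotel -> take RIGHT -> hotel
i=1: L=golf R=golf -> agree -> golf
i=2: L=echo=BASE, R=hotel -> take RIGHT -> hotel
i=3: L=delta=BASE, R=kilo -> take RIGHT -> kilo
i=4: L=hotel=BASE, R=delta -> take RIGHT -> delta
i=5: L=alpha, R=delta=BASE -> take LEFT -> alpha
i=6: L=charlie, R=bravo=BASE -> take LEFT -> charlie
i=7: L=hotel=BASE, R=golf -> take RIGHT -> golf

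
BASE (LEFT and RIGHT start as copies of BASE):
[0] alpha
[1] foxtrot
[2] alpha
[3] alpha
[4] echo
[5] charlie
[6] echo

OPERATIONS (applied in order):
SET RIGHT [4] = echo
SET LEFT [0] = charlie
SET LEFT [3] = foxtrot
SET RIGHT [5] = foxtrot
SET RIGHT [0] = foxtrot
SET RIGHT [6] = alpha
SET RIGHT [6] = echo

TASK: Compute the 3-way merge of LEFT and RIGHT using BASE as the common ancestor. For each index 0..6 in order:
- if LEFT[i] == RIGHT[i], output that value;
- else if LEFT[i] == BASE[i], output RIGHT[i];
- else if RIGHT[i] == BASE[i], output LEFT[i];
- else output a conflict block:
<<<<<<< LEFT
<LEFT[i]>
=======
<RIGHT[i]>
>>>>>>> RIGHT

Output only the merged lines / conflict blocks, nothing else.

Answer: <<<<<<< LEFT
charlie
=======
foxtrot
>>>>>>> RIGHT
foxtrot
alpha
foxtrot
echo
foxtrot
echo

Derivation:
Final LEFT:  [charlie, foxtrot, alpha, foxtrot, echo, charlie, echo]
Final RIGHT: [foxtrot, foxtrot, alpha, alpha, echo, foxtrot, echo]
i=0: BASE=alpha L=charlie R=foxtrot all differ -> CONFLICT
i=1: L=foxtrot R=foxtrot -> agree -> foxtrot
i=2: L=alpha R=alpha -> agree -> alpha
i=3: L=foxtrot, R=alpha=BASE -> take LEFT -> foxtrot
i=4: L=echo R=echo -> agree -> echo
i=5: L=charlie=BASE, R=foxtrot -> take RIGHT -> foxtrot
i=6: L=echo R=echo -> agree -> echo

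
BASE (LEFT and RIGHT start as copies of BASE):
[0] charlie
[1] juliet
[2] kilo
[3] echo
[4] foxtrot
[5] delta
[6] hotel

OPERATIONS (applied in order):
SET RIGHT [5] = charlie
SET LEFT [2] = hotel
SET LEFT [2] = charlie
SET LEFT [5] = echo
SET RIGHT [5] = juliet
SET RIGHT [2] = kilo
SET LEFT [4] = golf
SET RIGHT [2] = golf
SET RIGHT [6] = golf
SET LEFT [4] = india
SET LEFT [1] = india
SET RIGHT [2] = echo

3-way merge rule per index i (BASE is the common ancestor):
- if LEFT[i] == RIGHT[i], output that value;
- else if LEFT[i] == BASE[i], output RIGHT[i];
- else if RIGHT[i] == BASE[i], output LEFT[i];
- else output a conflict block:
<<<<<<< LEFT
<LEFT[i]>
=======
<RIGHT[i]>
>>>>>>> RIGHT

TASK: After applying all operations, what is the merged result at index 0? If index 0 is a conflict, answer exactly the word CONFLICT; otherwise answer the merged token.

Final LEFT:  [charlie, india, charlie, echo, india, echo, hotel]
Final RIGHT: [charlie, juliet, echo, echo, foxtrot, juliet, golf]
i=0: L=charlie R=charlie -> agree -> charlie
i=1: L=india, R=juliet=BASE -> take LEFT -> india
i=2: BASE=kilo L=charlie R=echo all differ -> CONFLICT
i=3: L=echo R=echo -> agree -> echo
i=4: L=india, R=foxtrot=BASE -> take LEFT -> india
i=5: BASE=delta L=echo R=juliet all differ -> CONFLICT
i=6: L=hotel=BASE, R=golf -> take RIGHT -> golf
Index 0 -> charlie

Answer: charlie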